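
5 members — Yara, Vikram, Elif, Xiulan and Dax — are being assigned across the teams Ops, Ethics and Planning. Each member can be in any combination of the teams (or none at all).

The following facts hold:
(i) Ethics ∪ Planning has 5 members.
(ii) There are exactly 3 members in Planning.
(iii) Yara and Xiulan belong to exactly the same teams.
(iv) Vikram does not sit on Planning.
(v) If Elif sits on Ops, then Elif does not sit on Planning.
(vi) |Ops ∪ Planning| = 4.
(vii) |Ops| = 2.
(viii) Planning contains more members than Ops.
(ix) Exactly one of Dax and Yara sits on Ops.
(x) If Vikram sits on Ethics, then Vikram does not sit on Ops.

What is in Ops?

Ops = {Dax, Elif}

From (iv): Vikram ∉ Planning.
Suppose Yara ∈ Ops: no assignment then satisfies all the clues, so Yara ∉ Ops.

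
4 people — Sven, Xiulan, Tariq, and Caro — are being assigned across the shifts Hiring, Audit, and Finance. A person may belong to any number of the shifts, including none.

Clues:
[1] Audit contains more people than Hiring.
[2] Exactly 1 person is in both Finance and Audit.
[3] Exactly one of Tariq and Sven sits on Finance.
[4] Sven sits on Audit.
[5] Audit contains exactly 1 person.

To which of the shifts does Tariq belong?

Tariq: none

From (4): Sven ∈ Audit.
(5): Audit already has 1, so the rest are out.
Suppose Tariq ∈ Hiring: no assignment then satisfies all the clues, so Tariq ∉ Hiring.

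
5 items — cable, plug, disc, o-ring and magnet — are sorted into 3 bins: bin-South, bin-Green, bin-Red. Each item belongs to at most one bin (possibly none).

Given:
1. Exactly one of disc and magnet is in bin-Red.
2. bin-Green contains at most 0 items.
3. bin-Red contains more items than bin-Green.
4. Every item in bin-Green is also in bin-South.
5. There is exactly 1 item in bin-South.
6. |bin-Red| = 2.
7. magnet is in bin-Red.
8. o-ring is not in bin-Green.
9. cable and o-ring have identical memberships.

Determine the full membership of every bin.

bin-South = {disc}; bin-Green = {}; bin-Red = {magnet, plug}

From (7): magnet ∈ bin-Red.
From (8): o-ring ∉ bin-Green.
(1) (exactly one): disc ∉ bin-Red.
(2): bin-Green already has 0, so the rest are out.
Suppose cable ∈ bin-South: no assignment then satisfies all the clues, so cable ∉ bin-South.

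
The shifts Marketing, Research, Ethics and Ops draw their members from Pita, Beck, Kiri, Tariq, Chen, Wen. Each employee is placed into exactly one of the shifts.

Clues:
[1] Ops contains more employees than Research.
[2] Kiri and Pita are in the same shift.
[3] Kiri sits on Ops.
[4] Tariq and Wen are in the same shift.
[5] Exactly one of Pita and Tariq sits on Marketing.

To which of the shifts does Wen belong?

Wen: Marketing

From (3): Kiri ∈ Ops.
(2): Pita matches Kiri: Pita ∉ Marketing.
(2): Pita matches Kiri: Pita ∉ Research.
(2): Pita matches Kiri: Pita ∉ Ethics.
(2): Pita matches Kiri: Pita ∈ Ops.
(5) (exactly one): Tariq ∈ Marketing.
(4): Wen matches Tariq: Wen ∈ Marketing.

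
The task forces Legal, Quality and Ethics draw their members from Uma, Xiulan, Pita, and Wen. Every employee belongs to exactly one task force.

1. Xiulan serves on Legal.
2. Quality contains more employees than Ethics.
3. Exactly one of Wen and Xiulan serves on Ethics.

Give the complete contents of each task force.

Legal = {Xiulan}; Quality = {Pita, Uma}; Ethics = {Wen}

From (1): Xiulan ∈ Legal.
(3) (exactly one): Wen ∈ Ethics.
Suppose Uma ∈ Legal: no assignment then satisfies all the clues, so Uma ∉ Legal.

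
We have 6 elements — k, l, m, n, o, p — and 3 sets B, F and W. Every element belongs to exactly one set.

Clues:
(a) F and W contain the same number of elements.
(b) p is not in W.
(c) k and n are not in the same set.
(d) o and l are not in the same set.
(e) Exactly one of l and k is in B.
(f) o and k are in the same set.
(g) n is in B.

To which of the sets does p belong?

p: F

From (b): p ∉ W.
From (g): n ∈ B.
(c): k ∉ B.
(e) (exactly one): l ∈ B.
(f): o matches k: o ∉ B.
Suppose p ∈ B: no assignment then satisfies all the clues, so p ∉ B.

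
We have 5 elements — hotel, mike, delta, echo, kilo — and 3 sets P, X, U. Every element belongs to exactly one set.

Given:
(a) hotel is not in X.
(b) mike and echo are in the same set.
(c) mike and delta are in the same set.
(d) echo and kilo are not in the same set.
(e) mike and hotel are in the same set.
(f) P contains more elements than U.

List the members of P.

P = {delta, echo, hotel, mike}

From (a): hotel ∉ X.
(e): mike matches hotel: mike ∉ X.
(b): echo matches mike: echo ∉ X.
(c): delta matches mike: delta ∉ X.
Suppose hotel ∉ P: no assignment then satisfies all the clues, so hotel ∈ P.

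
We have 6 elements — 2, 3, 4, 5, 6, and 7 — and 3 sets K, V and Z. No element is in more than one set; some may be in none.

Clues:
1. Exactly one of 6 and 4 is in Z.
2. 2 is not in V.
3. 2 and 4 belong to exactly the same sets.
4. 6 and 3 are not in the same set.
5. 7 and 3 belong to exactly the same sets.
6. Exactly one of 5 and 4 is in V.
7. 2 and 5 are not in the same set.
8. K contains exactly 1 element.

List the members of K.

K = {6}

From (2): 2 ∉ V.
(3): 4 matches 2: 4 ∉ V.
(6) (exactly one): 5 ∈ V.
Suppose 2 ∈ K: no assignment then satisfies all the clues, so 2 ∉ K.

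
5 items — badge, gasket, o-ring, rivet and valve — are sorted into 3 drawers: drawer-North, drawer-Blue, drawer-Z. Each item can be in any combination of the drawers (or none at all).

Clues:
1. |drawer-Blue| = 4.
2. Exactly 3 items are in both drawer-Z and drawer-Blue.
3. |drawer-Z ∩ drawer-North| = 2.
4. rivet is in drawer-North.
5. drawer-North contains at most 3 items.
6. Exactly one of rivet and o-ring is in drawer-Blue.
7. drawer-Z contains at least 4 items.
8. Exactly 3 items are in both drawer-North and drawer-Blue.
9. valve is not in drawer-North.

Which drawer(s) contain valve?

From (4): rivet ∈ drawer-North.
From (9): valve ∉ drawer-North.
Suppose valve ∉ drawer-Blue: no assignment then satisfies all the clues, so valve ∈ drawer-Blue.

valve: drawer-Blue, drawer-Z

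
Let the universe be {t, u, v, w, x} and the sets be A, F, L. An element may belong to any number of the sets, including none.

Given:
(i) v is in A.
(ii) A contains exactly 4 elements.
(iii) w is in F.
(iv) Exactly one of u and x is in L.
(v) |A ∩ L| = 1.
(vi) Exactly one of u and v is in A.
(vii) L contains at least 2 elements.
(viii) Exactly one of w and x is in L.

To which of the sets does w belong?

w: A, F, L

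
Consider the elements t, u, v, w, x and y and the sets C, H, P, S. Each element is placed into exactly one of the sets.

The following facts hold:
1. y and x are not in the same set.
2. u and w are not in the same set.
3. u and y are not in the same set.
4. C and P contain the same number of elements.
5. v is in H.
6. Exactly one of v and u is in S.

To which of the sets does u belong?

u: S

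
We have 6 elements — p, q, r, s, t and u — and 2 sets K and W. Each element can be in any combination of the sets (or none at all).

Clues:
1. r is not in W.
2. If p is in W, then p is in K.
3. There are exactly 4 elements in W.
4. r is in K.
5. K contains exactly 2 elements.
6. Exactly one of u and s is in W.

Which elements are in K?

K = {p, r}

From (1): r ∉ W.
From (4): r ∈ K.
Suppose p ∉ K: no assignment then satisfies all the clues, so p ∈ K.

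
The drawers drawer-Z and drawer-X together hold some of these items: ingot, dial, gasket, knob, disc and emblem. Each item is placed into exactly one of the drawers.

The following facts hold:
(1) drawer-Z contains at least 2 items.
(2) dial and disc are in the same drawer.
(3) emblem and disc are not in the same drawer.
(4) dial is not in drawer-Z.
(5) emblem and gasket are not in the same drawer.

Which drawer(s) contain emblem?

From (4): dial ∉ drawer-Z.
(2): disc matches dial: disc ∉ drawer-Z.
Only one drawer left: dial ∈ drawer-X.
Only one drawer left: disc ∈ drawer-X.
(3): emblem ∉ drawer-X.
Only one drawer left: emblem ∈ drawer-Z.
(5): gasket ∉ drawer-Z.
Only one drawer left: gasket ∈ drawer-X.

emblem: drawer-Z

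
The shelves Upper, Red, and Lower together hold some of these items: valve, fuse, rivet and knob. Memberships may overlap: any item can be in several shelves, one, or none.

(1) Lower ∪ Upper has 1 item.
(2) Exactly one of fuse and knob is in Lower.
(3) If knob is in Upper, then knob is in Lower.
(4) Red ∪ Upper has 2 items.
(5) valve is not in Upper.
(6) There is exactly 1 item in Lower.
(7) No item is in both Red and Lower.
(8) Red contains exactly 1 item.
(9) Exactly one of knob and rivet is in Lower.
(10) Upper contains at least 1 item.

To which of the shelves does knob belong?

From (5): valve ∉ Upper.
Suppose knob ∉ Upper: no assignment then satisfies all the clues, so knob ∈ Upper.

knob: Lower, Upper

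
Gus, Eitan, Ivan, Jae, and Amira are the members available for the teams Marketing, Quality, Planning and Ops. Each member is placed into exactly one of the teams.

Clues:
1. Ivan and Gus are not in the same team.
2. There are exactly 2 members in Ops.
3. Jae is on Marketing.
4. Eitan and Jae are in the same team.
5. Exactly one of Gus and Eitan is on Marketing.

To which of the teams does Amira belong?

Amira: Ops

From (3): Jae ∈ Marketing.
(4): Eitan matches Jae: Eitan ∈ Marketing.
(5) (exactly one): Gus ∉ Marketing.
Suppose Amira ∈ Marketing: no assignment then satisfies all the clues, so Amira ∉ Marketing.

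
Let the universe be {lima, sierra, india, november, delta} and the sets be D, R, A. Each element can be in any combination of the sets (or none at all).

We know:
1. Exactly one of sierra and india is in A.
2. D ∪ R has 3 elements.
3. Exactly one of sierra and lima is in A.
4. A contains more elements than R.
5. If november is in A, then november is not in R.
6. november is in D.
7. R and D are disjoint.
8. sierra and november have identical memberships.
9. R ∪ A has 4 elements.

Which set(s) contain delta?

delta: A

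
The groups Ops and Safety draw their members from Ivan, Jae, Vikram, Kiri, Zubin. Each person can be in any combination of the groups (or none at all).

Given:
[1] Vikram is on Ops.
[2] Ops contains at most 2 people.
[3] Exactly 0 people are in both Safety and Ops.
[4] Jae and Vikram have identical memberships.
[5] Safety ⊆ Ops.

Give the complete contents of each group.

Ops = {Jae, Vikram}; Safety = {}

From (1): Vikram ∈ Ops.
(4): Jae matches Vikram: Jae ∈ Ops.
(2): Ops already has 2, so the rest are out.
(5) contrapositive: Ivan ∉ Safety.
(5) contrapositive: Kiri ∉ Safety.
(5) contrapositive: Zubin ∉ Safety.
Suppose Jae ∈ Safety: no assignment then satisfies all the clues, so Jae ∉ Safety.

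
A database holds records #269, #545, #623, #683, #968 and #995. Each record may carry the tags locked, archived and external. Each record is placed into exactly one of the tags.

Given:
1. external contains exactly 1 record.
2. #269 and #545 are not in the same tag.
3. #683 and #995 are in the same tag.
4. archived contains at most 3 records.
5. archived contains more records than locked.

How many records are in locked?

2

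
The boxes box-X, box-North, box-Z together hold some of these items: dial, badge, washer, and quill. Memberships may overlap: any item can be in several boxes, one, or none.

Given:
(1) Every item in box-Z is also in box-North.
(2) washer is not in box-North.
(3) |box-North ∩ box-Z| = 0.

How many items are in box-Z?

0

From (2): washer ∉ box-North.
(1) contrapositive: washer ∉ box-Z.
Suppose dial ∈ box-Z: no assignment then satisfies all the clues, so dial ∉ box-Z.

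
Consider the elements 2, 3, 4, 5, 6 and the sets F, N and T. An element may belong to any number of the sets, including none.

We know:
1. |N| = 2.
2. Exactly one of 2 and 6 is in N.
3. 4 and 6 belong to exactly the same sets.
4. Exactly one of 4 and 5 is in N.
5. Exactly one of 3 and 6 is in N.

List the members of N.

N = {4, 6}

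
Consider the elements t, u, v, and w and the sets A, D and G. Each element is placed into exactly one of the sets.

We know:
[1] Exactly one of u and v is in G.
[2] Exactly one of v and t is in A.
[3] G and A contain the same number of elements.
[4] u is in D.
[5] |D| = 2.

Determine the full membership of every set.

From (4): u ∈ D.
(1) (exactly one): v ∈ G.
(2) (exactly one): t ∈ A.
(5): only 2 candidates remain for D, so all are in.

A = {t}; D = {u, w}; G = {v}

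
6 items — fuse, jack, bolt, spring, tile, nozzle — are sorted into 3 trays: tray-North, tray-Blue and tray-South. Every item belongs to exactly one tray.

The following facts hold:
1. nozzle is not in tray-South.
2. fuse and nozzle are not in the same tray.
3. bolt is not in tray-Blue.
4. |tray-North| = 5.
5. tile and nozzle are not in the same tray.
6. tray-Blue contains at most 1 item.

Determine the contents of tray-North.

tray-North = {bolt, fuse, jack, spring, tile}

From (1): nozzle ∉ tray-South.
From (3): bolt ∉ tray-Blue.
Suppose fuse ∉ tray-North: no assignment then satisfies all the clues, so fuse ∈ tray-North.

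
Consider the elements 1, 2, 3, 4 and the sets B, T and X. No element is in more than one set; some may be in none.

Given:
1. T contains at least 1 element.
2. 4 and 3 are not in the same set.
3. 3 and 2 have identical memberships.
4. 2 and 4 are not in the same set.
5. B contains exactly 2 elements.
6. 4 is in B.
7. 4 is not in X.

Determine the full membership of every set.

B = {1, 4}; T = {2, 3}; X = {}

From (6): 4 ∈ B.
(2): 3 ∉ B.
(3): 2 matches 3: 2 ∉ B.
(5): only 2 candidates remain for B, so all are in.
Suppose 2 ∉ T: no assignment then satisfies all the clues, so 2 ∈ T.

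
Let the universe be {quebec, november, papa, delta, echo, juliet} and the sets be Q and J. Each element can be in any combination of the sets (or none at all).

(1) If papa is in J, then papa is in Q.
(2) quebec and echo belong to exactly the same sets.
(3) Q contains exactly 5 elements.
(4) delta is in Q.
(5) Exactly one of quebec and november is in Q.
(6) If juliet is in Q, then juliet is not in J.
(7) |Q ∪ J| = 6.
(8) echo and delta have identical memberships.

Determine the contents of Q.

Q = {delta, echo, juliet, papa, quebec}

From (4): delta ∈ Q.
(8): echo matches delta: echo ∈ Q.
(2): quebec matches echo: quebec ∈ Q.
(5) (exactly one): november ∉ Q.
(3): only 5 candidates remain for Q, so all are in.
(6): juliet ∉ J.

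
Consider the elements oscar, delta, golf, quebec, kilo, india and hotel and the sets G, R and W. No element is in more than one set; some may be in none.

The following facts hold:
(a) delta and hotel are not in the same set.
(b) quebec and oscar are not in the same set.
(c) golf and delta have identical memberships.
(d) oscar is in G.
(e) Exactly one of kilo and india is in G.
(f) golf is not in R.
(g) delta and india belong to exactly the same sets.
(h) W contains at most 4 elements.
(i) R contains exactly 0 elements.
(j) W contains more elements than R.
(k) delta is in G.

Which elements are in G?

G = {delta, golf, india, oscar}

From (d): oscar ∈ G.
From (f): golf ∉ R.
From (k): delta ∈ G.
(a): hotel ∉ G.
(b): quebec ∉ G.
(c): golf matches delta: golf ∈ G.
(g): india matches delta: india ∈ G.
(i): R already has 0, so the rest are out.
(e) (exactly one): kilo ∉ G.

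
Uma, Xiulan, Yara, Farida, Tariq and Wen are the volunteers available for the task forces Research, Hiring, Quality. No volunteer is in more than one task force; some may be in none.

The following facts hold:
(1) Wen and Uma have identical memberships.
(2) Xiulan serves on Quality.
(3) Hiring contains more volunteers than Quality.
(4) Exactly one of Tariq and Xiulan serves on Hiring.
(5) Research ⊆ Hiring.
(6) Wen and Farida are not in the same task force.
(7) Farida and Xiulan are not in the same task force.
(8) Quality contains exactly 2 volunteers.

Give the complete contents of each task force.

Research = {}; Hiring = {Tariq, Uma, Wen}; Quality = {Xiulan, Yara}

From (2): Xiulan ∈ Quality.
(4) (exactly one): Tariq ∈ Hiring.
(7): Farida ∉ Quality.
Suppose Uma ∈ Research: no assignment then satisfies all the clues, so Uma ∉ Research.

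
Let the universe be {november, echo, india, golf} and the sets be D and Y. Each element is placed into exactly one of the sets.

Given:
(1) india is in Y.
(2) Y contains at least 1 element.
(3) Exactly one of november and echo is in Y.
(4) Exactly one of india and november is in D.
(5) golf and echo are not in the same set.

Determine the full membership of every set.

From (1): india ∈ Y.
(4) (exactly one): november ∈ D.
(3) (exactly one): echo ∈ Y.
(5): golf ∉ Y.
Only one set left: golf ∈ D.

D = {golf, november}; Y = {echo, india}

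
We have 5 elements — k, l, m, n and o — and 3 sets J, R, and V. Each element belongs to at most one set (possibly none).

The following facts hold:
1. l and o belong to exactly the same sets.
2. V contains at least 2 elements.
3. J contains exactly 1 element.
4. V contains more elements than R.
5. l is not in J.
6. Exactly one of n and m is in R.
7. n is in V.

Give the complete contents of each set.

J = {k}; R = {m}; V = {l, n, o}

From (5): l ∉ J.
From (7): n ∈ V.
(1): o matches l: o ∉ J.
(6) (exactly one): m ∈ R.
(3): only 1 candidates remain for J, so all are in.
Suppose l ∈ R: no assignment then satisfies all the clues, so l ∉ R.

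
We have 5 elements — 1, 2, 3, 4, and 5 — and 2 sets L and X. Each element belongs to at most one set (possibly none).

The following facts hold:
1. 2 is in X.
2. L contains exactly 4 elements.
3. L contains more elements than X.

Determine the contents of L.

From (1): 2 ∈ X.
(2): only 4 candidates remain for L, so all are in.

L = {1, 3, 4, 5}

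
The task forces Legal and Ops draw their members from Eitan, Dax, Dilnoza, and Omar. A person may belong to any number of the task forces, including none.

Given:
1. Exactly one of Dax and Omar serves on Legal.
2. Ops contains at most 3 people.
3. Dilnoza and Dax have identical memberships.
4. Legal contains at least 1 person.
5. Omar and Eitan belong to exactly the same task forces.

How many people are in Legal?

2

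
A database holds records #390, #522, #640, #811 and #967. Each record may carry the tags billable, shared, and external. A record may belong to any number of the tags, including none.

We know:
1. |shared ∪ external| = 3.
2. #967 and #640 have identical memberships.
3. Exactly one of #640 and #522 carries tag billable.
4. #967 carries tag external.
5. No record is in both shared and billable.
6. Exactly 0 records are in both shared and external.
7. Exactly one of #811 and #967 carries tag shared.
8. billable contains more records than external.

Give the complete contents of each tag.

billable = {#390, #640, #967}; shared = {#811}; external = {#640, #967}

From (4): #967 ∈ external.
(2): #640 matches #967: #640 ∈ external.
Suppose #390 ∉ billable: no assignment then satisfies all the clues, so #390 ∈ billable.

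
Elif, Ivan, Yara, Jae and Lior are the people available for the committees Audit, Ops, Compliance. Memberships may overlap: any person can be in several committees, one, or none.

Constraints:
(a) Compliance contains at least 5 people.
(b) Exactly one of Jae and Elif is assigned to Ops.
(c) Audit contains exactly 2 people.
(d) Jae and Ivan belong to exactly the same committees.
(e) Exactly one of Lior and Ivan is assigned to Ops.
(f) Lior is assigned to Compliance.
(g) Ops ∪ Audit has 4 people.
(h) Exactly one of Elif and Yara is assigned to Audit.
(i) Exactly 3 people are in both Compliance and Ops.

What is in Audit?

From (f): Lior ∈ Compliance.
(a): only 5 candidates remain for Compliance, so all are in.
Suppose Elif ∈ Audit: no assignment then satisfies all the clues, so Elif ∉ Audit.

Audit = {Lior, Yara}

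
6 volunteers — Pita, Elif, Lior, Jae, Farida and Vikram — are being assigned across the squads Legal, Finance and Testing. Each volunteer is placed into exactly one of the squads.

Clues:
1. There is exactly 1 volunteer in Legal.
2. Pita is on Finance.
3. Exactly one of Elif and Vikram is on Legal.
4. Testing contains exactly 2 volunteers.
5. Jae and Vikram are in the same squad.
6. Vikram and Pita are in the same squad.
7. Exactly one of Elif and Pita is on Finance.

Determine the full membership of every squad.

From (2): Pita ∈ Finance.
(6): Vikram matches Pita: Vikram ∉ Legal.
(6): Vikram matches Pita: Vikram ∈ Finance.
(7) (exactly one): Elif ∉ Finance.
(3) (exactly one): Elif ∈ Legal.
(5): Jae matches Vikram: Jae ∉ Legal.
(5): Jae matches Vikram: Jae ∈ Finance.
(1): Legal already has 1, so the rest are out.
(4): only 2 candidates remain for Testing, so all are in.

Legal = {Elif}; Finance = {Jae, Pita, Vikram}; Testing = {Farida, Lior}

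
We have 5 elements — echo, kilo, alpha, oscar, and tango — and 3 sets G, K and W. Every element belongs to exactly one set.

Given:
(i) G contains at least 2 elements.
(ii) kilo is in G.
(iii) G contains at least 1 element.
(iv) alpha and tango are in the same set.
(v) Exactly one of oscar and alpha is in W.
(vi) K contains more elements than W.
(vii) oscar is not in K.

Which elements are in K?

K = {alpha, tango}

From (ii): kilo ∈ G.
From (vii): oscar ∉ K.
Suppose echo ∈ K: no assignment then satisfies all the clues, so echo ∉ K.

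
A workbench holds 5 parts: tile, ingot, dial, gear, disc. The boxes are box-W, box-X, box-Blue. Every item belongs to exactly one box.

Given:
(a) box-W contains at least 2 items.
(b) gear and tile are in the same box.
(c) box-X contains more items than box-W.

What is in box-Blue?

box-Blue = {}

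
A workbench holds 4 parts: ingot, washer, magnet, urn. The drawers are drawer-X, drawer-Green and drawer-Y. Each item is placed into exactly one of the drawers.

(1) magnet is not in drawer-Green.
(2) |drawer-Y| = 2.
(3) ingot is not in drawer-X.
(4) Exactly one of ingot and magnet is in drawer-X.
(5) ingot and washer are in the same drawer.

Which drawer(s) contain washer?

washer: drawer-Y

From (1): magnet ∉ drawer-Green.
From (3): ingot ∉ drawer-X.
(4) (exactly one): magnet ∈ drawer-X.
(5): washer matches ingot: washer ∉ drawer-X.
Suppose washer ∈ drawer-Green: no assignment then satisfies all the clues, so washer ∉ drawer-Green.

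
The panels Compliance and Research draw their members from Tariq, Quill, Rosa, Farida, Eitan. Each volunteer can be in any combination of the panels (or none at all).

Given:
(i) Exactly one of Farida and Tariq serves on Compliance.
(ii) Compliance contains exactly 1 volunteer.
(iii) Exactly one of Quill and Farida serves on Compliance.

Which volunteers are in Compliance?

Compliance = {Farida}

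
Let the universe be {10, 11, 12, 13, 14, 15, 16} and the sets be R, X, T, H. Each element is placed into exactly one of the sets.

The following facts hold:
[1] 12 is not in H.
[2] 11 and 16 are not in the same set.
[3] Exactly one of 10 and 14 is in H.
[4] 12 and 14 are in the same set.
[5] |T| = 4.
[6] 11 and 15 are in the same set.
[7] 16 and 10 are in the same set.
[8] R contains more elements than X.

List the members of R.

R = {13}

From (1): 12 ∉ H.
(4): 14 matches 12: 14 ∉ H.
(3) (exactly one): 10 ∈ H.
(7): 16 matches 10: 16 ∉ R.
(7): 16 matches 10: 16 ∉ X.
(7): 16 matches 10: 16 ∉ T.
(7): 16 matches 10: 16 ∈ H.
(2): 11 ∉ H.
(6): 15 matches 11: 15 ∉ H.
Suppose 11 ∈ R: no assignment then satisfies all the clues, so 11 ∉ R.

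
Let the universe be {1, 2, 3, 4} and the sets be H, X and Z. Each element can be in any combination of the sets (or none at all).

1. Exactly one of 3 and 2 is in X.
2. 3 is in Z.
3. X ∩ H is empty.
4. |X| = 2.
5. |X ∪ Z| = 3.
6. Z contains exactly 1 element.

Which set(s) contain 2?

2: X

From (2): 3 ∈ Z.
(6): Z already has 1, so the rest are out.
Suppose 2 ∈ H: no assignment then satisfies all the clues, so 2 ∉ H.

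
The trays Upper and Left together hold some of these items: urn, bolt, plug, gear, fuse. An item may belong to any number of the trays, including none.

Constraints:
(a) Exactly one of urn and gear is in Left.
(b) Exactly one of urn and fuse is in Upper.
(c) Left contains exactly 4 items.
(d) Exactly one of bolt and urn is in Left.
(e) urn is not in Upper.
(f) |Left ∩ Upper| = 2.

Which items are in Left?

Left = {bolt, fuse, gear, plug}

From (e): urn ∉ Upper.
(b) (exactly one): fuse ∈ Upper.
Suppose urn ∈ Left: no assignment then satisfies all the clues, so urn ∉ Left.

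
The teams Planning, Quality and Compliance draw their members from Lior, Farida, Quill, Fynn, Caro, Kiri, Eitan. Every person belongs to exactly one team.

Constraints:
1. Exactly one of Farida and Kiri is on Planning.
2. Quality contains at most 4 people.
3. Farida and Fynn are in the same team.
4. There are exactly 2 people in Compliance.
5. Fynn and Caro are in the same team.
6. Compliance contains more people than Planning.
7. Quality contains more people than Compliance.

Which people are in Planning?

Planning = {Kiri}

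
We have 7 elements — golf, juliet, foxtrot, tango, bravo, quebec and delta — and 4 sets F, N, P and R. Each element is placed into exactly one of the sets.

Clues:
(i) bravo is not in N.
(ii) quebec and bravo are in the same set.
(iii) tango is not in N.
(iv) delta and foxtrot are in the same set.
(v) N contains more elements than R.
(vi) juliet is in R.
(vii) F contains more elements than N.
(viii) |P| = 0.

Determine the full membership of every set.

F = {bravo, golf, quebec, tango}; N = {delta, foxtrot}; P = {}; R = {juliet}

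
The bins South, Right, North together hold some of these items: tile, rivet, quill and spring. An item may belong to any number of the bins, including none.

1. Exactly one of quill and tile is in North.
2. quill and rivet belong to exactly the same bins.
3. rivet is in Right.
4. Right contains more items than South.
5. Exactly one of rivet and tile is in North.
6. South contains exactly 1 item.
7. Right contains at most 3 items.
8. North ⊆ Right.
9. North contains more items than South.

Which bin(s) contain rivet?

rivet: North, Right

From (3): rivet ∈ Right.
(2): quill matches rivet: quill ∈ Right.
Suppose rivet ∈ South: no assignment then satisfies all the clues, so rivet ∉ South.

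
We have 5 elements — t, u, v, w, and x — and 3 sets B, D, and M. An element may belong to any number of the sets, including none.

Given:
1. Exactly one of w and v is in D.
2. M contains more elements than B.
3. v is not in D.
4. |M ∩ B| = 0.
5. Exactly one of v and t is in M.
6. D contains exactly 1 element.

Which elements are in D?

From (3): v ∉ D.
(1) (exactly one): w ∈ D.
(6): D already has 1, so the rest are out.

D = {w}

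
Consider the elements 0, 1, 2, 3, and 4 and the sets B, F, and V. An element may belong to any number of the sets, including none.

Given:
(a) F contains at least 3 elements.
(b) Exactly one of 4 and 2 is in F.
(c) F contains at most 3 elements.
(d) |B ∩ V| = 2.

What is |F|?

3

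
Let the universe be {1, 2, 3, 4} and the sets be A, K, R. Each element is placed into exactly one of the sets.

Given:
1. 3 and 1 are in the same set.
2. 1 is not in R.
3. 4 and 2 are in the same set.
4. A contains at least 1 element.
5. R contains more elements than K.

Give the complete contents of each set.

A = {1, 3}; K = {}; R = {2, 4}

From (2): 1 ∉ R.
(1): 3 matches 1: 3 ∉ R.
Suppose 1 ∉ A: no assignment then satisfies all the clues, so 1 ∈ A.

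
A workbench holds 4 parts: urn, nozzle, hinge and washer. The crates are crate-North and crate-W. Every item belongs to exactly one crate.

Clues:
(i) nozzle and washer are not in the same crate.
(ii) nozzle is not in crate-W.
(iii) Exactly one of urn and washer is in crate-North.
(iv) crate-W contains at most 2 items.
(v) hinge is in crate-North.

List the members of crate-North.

From (ii): nozzle ∉ crate-W.
From (v): hinge ∈ crate-North.
Only one crate left: nozzle ∈ crate-North.
(i): washer ∉ crate-North.
(iii) (exactly one): urn ∈ crate-North.
Only one crate left: washer ∈ crate-W.

crate-North = {hinge, nozzle, urn}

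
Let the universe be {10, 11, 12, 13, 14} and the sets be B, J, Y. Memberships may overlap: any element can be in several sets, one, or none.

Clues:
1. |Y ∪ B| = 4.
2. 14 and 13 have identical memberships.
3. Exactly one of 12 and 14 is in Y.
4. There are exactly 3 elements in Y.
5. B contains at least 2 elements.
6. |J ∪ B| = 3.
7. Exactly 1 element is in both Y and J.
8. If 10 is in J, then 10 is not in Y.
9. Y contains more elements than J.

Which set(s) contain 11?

11: B, J, Y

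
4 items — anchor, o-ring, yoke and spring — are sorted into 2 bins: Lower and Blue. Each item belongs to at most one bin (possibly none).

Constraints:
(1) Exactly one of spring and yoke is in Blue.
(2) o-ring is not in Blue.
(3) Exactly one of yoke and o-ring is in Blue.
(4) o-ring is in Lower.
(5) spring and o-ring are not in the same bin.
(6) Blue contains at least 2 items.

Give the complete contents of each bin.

Lower = {o-ring}; Blue = {anchor, yoke}

From (2): o-ring ∉ Blue.
From (4): o-ring ∈ Lower.
(3) (exactly one): yoke ∈ Blue.
(5): spring ∉ Lower.
(1) (exactly one): spring ∉ Blue.
(6): only 2 candidates remain for Blue, so all are in.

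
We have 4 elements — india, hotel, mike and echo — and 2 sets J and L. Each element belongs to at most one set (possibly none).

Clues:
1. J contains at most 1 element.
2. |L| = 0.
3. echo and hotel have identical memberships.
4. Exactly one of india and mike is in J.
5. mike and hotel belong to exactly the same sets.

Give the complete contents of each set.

J = {india}; L = {}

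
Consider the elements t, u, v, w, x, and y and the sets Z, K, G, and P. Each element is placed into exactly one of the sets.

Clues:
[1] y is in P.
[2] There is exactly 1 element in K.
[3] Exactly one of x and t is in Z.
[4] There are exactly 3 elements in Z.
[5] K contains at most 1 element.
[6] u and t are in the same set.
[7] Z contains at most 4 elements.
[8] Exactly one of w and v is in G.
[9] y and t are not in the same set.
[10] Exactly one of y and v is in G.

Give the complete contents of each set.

Z = {t, u, w}; K = {x}; G = {v}; P = {y}

From (1): y ∈ P.
(9): t ∉ P.
(10) (exactly one): v ∈ G.
(6): u matches t: u ∉ P.
(8) (exactly one): w ∉ G.
Suppose t ∉ Z: no assignment then satisfies all the clues, so t ∈ Z.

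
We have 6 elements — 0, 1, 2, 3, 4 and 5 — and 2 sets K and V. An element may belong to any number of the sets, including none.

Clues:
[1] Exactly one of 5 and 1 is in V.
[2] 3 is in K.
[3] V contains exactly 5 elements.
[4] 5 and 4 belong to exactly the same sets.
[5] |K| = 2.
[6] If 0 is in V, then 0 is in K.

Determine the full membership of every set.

K = {0, 3}; V = {0, 2, 3, 4, 5}

From (2): 3 ∈ K.
Suppose 0 ∉ K: no assignment then satisfies all the clues, so 0 ∈ K.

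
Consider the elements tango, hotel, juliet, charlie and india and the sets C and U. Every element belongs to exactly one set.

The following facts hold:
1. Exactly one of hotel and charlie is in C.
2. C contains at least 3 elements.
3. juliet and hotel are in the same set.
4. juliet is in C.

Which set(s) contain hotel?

hotel: C

From (4): juliet ∈ C.
(3): hotel matches juliet: hotel ∈ C.
(1) (exactly one): charlie ∉ C.
Only one set left: charlie ∈ U.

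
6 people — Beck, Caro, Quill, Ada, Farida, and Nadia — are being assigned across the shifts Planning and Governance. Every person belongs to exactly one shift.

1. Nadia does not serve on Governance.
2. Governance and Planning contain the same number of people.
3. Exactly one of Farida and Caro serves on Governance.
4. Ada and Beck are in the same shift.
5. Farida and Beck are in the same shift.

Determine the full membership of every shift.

Planning = {Caro, Nadia, Quill}; Governance = {Ada, Beck, Farida}

From (1): Nadia ∉ Governance.
Only one shift left: Nadia ∈ Planning.
Suppose Beck ∈ Planning: no assignment then satisfies all the clues, so Beck ∉ Planning.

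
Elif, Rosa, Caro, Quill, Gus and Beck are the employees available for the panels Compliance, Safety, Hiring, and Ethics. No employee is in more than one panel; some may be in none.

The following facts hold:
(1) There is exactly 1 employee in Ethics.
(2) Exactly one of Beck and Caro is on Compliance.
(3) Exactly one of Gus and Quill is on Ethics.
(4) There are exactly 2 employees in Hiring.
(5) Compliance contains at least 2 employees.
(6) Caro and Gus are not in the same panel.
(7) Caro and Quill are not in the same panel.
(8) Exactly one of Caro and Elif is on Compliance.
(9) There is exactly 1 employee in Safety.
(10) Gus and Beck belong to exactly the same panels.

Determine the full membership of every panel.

Compliance = {Caro, Rosa}; Safety = {Elif}; Hiring = {Beck, Gus}; Ethics = {Quill}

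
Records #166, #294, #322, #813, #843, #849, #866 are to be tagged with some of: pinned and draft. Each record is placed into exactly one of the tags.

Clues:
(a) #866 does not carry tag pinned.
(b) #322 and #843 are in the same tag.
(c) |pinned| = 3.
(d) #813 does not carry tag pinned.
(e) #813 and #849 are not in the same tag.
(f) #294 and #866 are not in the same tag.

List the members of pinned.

From (a): #866 ∉ pinned.
From (d): #813 ∉ pinned.
Only one tag left: #813 ∈ draft.
Only one tag left: #866 ∈ draft.
(e): #849 ∉ draft.
(f): #294 ∉ draft.
Only one tag left: #294 ∈ pinned.
Only one tag left: #849 ∈ pinned.
Suppose #166 ∉ pinned: no assignment then satisfies all the clues, so #166 ∈ pinned.

pinned = {#166, #294, #849}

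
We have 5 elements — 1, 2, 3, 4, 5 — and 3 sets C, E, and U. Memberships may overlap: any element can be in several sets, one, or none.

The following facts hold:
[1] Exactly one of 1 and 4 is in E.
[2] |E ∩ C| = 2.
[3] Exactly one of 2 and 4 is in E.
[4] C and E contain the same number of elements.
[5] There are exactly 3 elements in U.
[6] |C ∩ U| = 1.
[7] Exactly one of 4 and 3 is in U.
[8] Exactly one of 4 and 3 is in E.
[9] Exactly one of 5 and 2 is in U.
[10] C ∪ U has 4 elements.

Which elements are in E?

E = {4, 5}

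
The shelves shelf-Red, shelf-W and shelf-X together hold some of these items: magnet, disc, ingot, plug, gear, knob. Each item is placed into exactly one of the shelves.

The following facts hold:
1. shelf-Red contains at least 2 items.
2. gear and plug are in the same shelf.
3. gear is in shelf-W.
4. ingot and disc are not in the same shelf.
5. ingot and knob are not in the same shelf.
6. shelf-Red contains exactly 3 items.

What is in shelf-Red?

From (3): gear ∈ shelf-W.
(2): plug matches gear: plug ∉ shelf-Red.
(2): plug matches gear: plug ∈ shelf-W.
Suppose magnet ∉ shelf-Red: no assignment then satisfies all the clues, so magnet ∈ shelf-Red.

shelf-Red = {disc, knob, magnet}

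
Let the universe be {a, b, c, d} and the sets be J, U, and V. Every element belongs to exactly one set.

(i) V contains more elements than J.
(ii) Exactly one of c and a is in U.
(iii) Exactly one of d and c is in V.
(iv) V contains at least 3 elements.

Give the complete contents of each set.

J = {}; U = {c}; V = {a, b, d}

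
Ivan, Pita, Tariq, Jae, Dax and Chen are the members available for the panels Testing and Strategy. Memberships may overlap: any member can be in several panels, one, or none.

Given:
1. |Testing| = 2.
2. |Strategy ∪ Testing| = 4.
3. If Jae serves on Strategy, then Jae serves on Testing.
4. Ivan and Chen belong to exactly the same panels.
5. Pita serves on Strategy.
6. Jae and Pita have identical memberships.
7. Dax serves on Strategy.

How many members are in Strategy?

From (5): Pita ∈ Strategy.
From (7): Dax ∈ Strategy.
(6): Jae matches Pita: Jae ∈ Strategy.
(3): Jae ∈ Testing.
(6): Pita matches Jae: Pita ∈ Testing.
(1): Testing already has 2, so the rest are out.
Suppose Ivan ∈ Strategy: no assignment then satisfies all the clues, so Ivan ∉ Strategy.

4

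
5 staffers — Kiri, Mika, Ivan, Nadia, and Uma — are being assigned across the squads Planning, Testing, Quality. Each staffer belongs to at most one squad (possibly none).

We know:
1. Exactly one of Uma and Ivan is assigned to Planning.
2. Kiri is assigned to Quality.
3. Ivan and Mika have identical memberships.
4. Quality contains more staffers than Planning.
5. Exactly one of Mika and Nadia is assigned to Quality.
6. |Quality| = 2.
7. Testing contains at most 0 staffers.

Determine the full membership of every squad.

From (2): Kiri ∈ Quality.
(7): Testing already has 0, so the rest are out.
Suppose Mika ∈ Planning: no assignment then satisfies all the clues, so Mika ∉ Planning.

Planning = {Uma}; Testing = {}; Quality = {Kiri, Nadia}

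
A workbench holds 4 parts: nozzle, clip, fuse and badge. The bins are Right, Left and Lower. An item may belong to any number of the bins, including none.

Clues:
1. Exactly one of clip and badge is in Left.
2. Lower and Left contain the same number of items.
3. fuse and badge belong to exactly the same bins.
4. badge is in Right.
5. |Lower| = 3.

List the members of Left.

Left = {badge, fuse, nozzle}

From (4): badge ∈ Right.
(3): fuse matches badge: fuse ∈ Right.
Suppose nozzle ∉ Left: no assignment then satisfies all the clues, so nozzle ∈ Left.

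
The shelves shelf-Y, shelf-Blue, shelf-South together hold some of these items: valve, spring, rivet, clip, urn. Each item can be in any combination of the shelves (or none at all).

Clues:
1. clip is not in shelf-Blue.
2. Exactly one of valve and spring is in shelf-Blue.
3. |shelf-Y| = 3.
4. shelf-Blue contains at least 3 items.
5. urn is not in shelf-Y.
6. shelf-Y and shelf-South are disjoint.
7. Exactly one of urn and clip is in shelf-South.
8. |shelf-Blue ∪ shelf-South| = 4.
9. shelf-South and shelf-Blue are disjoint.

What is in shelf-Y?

shelf-Y = {rivet, spring, valve}

From (1): clip ∉ shelf-Blue.
From (5): urn ∉ shelf-Y.
Suppose valve ∉ shelf-Y: no assignment then satisfies all the clues, so valve ∈ shelf-Y.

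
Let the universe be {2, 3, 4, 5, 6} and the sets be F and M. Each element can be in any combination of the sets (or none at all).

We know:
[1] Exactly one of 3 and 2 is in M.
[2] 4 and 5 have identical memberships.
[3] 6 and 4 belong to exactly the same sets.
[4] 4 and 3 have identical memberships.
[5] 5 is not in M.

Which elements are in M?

M = {2}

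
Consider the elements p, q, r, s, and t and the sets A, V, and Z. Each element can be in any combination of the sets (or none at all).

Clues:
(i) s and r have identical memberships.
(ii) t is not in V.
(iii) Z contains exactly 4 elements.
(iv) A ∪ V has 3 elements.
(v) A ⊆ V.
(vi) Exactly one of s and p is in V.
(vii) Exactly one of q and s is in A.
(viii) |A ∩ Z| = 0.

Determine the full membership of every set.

A = {q}; V = {q, r, s}; Z = {p, r, s, t}

From (ii): t ∉ V.
(v) contrapositive: t ∉ A.
Suppose p ∈ A: no assignment then satisfies all the clues, so p ∉ A.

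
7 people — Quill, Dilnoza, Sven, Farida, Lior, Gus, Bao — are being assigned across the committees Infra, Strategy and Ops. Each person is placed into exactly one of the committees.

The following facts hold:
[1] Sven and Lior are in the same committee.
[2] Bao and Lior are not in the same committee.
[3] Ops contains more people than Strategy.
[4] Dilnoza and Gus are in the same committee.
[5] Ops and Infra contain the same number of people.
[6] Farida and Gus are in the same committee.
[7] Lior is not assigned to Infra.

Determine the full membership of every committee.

Infra = {Dilnoza, Farida, Gus}; Strategy = {Bao}; Ops = {Lior, Quill, Sven}

From (7): Lior ∉ Infra.
(1): Sven matches Lior: Sven ∉ Infra.
Suppose Quill ∈ Infra: no assignment then satisfies all the clues, so Quill ∉ Infra.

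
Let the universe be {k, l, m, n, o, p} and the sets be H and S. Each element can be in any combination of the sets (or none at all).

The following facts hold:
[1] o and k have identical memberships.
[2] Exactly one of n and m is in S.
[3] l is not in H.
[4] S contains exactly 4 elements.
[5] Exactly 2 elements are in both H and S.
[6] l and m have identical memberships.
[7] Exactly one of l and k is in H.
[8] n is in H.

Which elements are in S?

S = {k, l, m, o}

From (3): l ∉ H.
From (8): n ∈ H.
(6): m matches l: m ∉ H.
(7) (exactly one): k ∈ H.
(1): o matches k: o ∈ H.
Suppose k ∉ S: no assignment then satisfies all the clues, so k ∈ S.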